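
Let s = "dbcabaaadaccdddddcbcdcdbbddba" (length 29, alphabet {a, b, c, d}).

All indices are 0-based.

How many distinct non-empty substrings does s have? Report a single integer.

395

rank→(start, suffix):
  0 → (28, 'a')
  1 → (5, 'aaadaccdddddcbcdcdbbddba')
  2 → (6, 'aadaccdddddcbcdcdbbddba')
  3 → (3, 'abaaadaccdddddcbcdcdbbddba')
  4 → (9, 'accdddddcbcdcdbbddba')
  5 → (7, 'adaccdddddcbcdcdbbddba')
  6 → (27, 'ba')
  7 → (4, 'baaadaccdddddcbcdcdbbddba')
  8 → (23, 'bbddba')
  9 → (1, 'bcabaaadaccdddddcbcdcdbbddba')
  10 → (18, 'bcdcdbbddba')
  11 → (24, 'bddba')
  12 → (2, 'cabaaadaccdddddcbcdcdbbddba')
  13 → (17, 'cbcdcdbbddba')
  14 → (10, 'ccdddddcbcdcdbbddba')
  15 → (21, 'cdbbddba')
  16 → (19, 'cdcdbbddba')
  17 → (11, 'cdddddcbcdcdbbddba')
  18 → (8, 'daccdddddcbcdcdbbddba')
  19 → (26, 'dba')
  20 → (22, 'dbbddba')
  21 → (0, 'dbcabaaadaccdddddcbcdcdbbddba')
  22 → (16, 'dcbcdcdbbddba')
  23 → (20, 'dcdbbddba')
  24 → (25, 'ddba')
  25 → (15, 'ddcbcdcdbbddba')
  26 → (14, 'dddcbcdcdbbddba')
  27 → (13, 'ddddcbcdcdbbddba')
  28 → (12, 'dddddcbcdcdbbddba')

SA = [28, 5, 6, 3, 9, 7, 27, 4, 23, 1, 18, 24, 2, 17, 10, 21, 19, 11, 8, 26, 22, 0, 16, 20, 25, 15, 14, 13, 12]
i: (SA[i-1],SA[i]) lcp shared
  1: (28,5) 1 'a'
  2: (5,6) 2 'aa'
  3: (6,3) 1 'a'
  4: (3,9) 1 'a'
  5: (9,7) 1 'a'
  6: (7,27) 0 ''
  7: (27,4) 2 'ba'
  8: (4,23) 1 'b'
  9: (23,1) 1 'b'
  10: (1,18) 2 'bc'
  11: (18,24) 1 'b'
  12: (24,2) 0 ''
  13: (2,17) 1 'c'
  14: (17,10) 1 'c'
  15: (10,21) 1 'c'
  16: (21,19) 2 'cd'
  17: (19,11) 2 'cd'
  18: (11,8) 0 ''
  19: (8,26) 1 'd'
  20: (26,22) 2 'db'
  21: (22,0) 2 'db'
  22: (0,16) 1 'd'
  23: (16,20) 2 'dc'
  24: (20,25) 1 'd'
  25: (25,15) 2 'dd'
  26: (15,14) 2 'dd'
  27: (14,13) 3 'ddd'
  28: (13,12) 4 'dddd'

n(n+1)/2 = 29·30/2 = 435
Σ LCP = 0 + 1 + 2 + 1 + 1 + 1 + 0 + 2 + 1 + 1 + 2 + 1 + 0 + 1 + 1 + 1 + 2 + 2 + 0 + 1 + 2 + 2 + 1 + 2 + 1 + 2 + 2 + 3 + 4 = 40
distinct = 435 − 40 = 395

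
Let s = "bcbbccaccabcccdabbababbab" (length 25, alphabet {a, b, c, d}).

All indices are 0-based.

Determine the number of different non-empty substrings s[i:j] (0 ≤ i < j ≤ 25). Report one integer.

rank | idx | suffix
   0 |  23 | ab
   1 |  18 | ababbab
   2 |  20 | abbab
   3 |  15 | abbababbab
   4 |   9 | abcccdabbababbab
   5 |   6 | accabcccdabbababbab
   6 |  24 | b
   7 |  22 | bab
   8 |  17 | bababbab
   9 |  19 | babbab
  10 |  21 | bbab
  11 |  16 | bbababbab
  12 |   2 | bbccaccabcccdabbababbab
  13 |   0 | bcbbccaccabcccdabbababbab
  14 |   3 | bccaccabcccdabbababbab
  15 |  10 | bcccdabbababbab
  16 |   8 | cabcccdabbababbab
  17 |   5 | caccabcccdabbababbab
  18 |   1 | cbbccaccabcccdabbababbab
  19 |   7 | ccabcccdabbababbab
  20 |   4 | ccaccabcccdabbababbab
  21 |  11 | cccdabbababbab
  22 |  12 | ccdabbababbab
  23 |  13 | cdabbababbab
  24 |  14 | dabbababbab

SA = [23, 18, 20, 15, 9, 6, 24, 22, 17, 19, 21, 16, 2, 0, 3, 10, 8, 5, 1, 7, 4, 11, 12, 13, 14]
i: (SA[i-1],SA[i]) lcp shared
  1: (23,18) 2 'ab'
  2: (18,20) 2 'ab'
  3: (20,15) 5 'abbab'
  4: (15,9) 2 'ab'
  5: (9,6) 1 'a'
  6: (6,24) 0 ''
  7: (24,22) 1 'b'
  8: (22,17) 3 'bab'
  9: (17,19) 3 'bab'
  10: (19,21) 1 'b'
  11: (21,16) 4 'bbab'
  12: (16,2) 2 'bb'
  13: (2,0) 1 'b'
  14: (0,3) 2 'bc'
  15: (3,10) 3 'bcc'
  16: (10,8) 0 ''
  17: (8,5) 2 'ca'
  18: (5,1) 1 'c'
  19: (1,7) 1 'c'
  20: (7,4) 3 'cca'
  21: (4,11) 2 'cc'
  22: (11,12) 2 'cc'
  23: (12,13) 1 'c'
  24: (13,14) 0 ''

n(n+1)/2 = 25·26/2 = 325
Σ LCP = 0 + 2 + 2 + 5 + 2 + 1 + 0 + 1 + 3 + 3 + 1 + 4 + 2 + 1 + 2 + 3 + 0 + 2 + 1 + 1 + 3 + 2 + 2 + 1 + 0 = 44
distinct = 325 − 44 = 281

281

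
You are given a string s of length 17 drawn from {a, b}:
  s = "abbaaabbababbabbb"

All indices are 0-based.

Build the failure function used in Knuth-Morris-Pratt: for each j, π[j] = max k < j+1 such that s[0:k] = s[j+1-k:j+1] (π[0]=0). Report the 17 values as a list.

[0, 0, 0, 1, 1, 1, 2, 3, 4, 2, 1, 2, 3, 4, 2, 3, 0]

π[0] = 0
j=1 s[j]='b': π[1]=0 (border '')
j=2 s[j]='b': π[2]=0 (border '')
j=3 s[j]='a': π[3]=1 (border 'a')
j=4 s[j]='a': k: 1→0; π[4]=1 (border 'a')
j=5 s[j]='a': k: 1→0; π[5]=1 (border 'a')
j=6 s[j]='b': π[6]=2 (border 'ab')
j=7 s[j]='b': π[7]=3 (border 'abb')
j=8 s[j]='a': π[8]=4 (border 'abba')
j=9 s[j]='b': k: 4→1; π[9]=2 (border 'ab')
j=10 s[j]='a': k: 2→0; π[10]=1 (border 'a')
j=11 s[j]='b': π[11]=2 (border 'ab')
j=12 s[j]='b': π[12]=3 (border 'abb')
j=13 s[j]='a': π[13]=4 (border 'abba')
j=14 s[j]='b': k: 4→1; π[14]=2 (border 'ab')
j=15 s[j]='b': π[15]=3 (border 'abb')
j=16 s[j]='b': k: 3→0; π[16]=0 (border '')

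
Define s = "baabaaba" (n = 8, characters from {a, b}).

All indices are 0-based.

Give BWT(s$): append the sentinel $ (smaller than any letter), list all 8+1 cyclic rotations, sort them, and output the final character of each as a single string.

abbbaaaa$

rank  rotation   last
    0  $baabaaba  a
    1  a$baabaab  b
    2  aaba$baab  b
    3  aabaaba$b  b
    4  aba$baaba  a
    5  abaaba$ba  a
    6  ba$baabaa  a
    7  baaba$baa  a
    8  baabaaba$  $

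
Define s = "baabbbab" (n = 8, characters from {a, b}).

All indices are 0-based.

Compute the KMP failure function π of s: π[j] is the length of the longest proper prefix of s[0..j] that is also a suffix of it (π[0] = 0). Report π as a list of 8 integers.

[0, 0, 0, 1, 1, 1, 2, 1]

π[0] = 0
j=1 s[j]='a': π[1]=0 (border '')
j=2 s[j]='a': π[2]=0 (border '')
j=3 s[j]='b': π[3]=1 (border 'b')
j=4 s[j]='b': k: 1→0; π[4]=1 (border 'b')
j=5 s[j]='b': k: 1→0; π[5]=1 (border 'b')
j=6 s[j]='a': π[6]=2 (border 'ba')
j=7 s[j]='b': k: 2→0; π[7]=1 (border 'b')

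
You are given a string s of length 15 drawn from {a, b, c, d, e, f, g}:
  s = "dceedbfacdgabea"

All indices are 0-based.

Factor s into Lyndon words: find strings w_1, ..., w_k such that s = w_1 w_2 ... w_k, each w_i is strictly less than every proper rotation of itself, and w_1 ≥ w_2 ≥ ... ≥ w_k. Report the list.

emit factor 1: 'd' (i=0, period=1)
emit factor 2: 'ceed' (i=1, period=4)
emit factor 3: 'bf' (i=5, period=2)
emit factor 4: 'acdg' (i=7, period=4)
emit factor 5: 'abe' (i=11, period=3)
emit factor 6: 'a' (i=14, period=1)

["d", "ceed", "bf", "acdg", "abe", "a"]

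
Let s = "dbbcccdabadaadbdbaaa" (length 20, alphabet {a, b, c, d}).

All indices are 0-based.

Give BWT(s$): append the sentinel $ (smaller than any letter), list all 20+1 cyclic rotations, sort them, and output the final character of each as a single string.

aaabddbadadbdbccacb$a

rank  rotation               last
    0  $dbbcccdabadaadbdbaaa  a
    1  a$dbbcccdabadaadbdbaa  a
    2  aa$dbbcccdabadaadbdba  a
    3  aaa$dbbcccdabadaadbdb  b
    4  aadbdbaaa$dbbcccdabad  d
    5  abadaadbdbaaa$dbbcccd  d
    6  adaadbdbaaa$dbbcccdab  b
    7  adbdbaaa$dbbcccdabada  a
    8  baaa$dbbcccdabadaadbd  d
    9  badaadbdbaaa$dbbcccda  a
   10  bbcccdabadaadbdbaaa$d  d
   11  bcccdabadaadbdbaaa$db  b
   12  bdbaaa$dbbcccdabadaad  d
   13  cccdabadaadbdbaaa$dbb  b
   14  ccdabadaadbdbaaa$dbbc  c
   15  cdabadaadbdbaaa$dbbcc  c
   16  daadbdbaaa$dbbcccdaba  a
   17  dabadaadbdbaaa$dbbccc  c
   18  dbaaa$dbbcccdabadaadb  b
   19  dbbcccdabadaadbdbaaa$  $
   20  dbdbaaa$dbbcccdabadaa  a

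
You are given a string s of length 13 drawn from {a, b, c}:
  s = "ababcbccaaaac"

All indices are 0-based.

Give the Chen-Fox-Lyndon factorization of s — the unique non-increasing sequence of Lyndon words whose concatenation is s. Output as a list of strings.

["ababcbcc", "aaaac"]

emit factor 1: 'ababcbcc' (i=0, period=8)
emit factor 2: 'aaaac' (i=8, period=5)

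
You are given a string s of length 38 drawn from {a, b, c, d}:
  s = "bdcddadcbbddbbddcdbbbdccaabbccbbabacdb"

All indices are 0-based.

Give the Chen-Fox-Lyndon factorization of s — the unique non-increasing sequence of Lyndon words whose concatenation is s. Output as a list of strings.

emit factor 1: 'bdcdd' (i=0, period=5)
emit factor 2: 'adcbbddbbddcdbbbdcc' (i=5, period=19)
emit factor 3: 'aabbccbbabacdb' (i=24, period=14)

["bdcdd", "adcbbddbbddcdbbbdcc", "aabbccbbabacdb"]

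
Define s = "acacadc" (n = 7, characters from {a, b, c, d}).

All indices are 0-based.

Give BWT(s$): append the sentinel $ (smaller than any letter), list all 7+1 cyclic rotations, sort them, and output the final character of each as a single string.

rank  rotation  last
    0  $acacadc  c
    1  acacadc$  $
    2  acadc$ac  c
    3  adc$acac  c
    4  c$acacad  d
    5  cacadc$a  a
    6  cadc$aca  a
    7  dc$acaca  a

c$ccdaaa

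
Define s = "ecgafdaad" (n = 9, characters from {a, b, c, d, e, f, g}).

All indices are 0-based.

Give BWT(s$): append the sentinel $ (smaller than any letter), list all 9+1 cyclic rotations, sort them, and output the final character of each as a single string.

ddageaf$ac

rank  rotation    last
    0  $ecgafdaad  d
    1  aad$ecgafd  d
    2  ad$ecgafda  a
    3  afdaad$ecg  g
    4  cgafdaad$e  e
    5  d$ecgafdaa  a
    6  daad$ecgaf  f
    7  ecgafdaad$  $
    8  fdaad$ecga  a
    9  gafdaad$ec  c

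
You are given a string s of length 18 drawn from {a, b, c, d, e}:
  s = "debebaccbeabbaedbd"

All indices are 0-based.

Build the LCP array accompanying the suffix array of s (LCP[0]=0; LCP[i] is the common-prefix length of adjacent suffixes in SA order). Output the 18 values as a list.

[0, 1, 1, 0, 2, 1, 1, 1, 2, 0, 1, 0, 1, 1, 0, 1, 2, 1]

sorted suffixes:
  #0 SA[0]=10  'abbaedbd'
  #1 SA[1]=5  'accbeabbaedbd'
  #2 SA[2]=13  'aedbd'
  #3 SA[3]=4  'baccbeabbaedbd'
  #4 SA[4]=12  'baedbd'
  #5 SA[5]=11  'bbaedbd'
  #6 SA[6]=16  'bd'
  #7 SA[7]=8  'beabbaedbd'
  #8 SA[8]=2  'bebaccbeabbaedbd'
  #9 SA[9]=7  'cbeabbaedbd'
  #10 SA[10]=6  'ccbeabbaedbd'
  #11 SA[11]=17  'd'
  #12 SA[12]=15  'dbd'
  #13 SA[13]=0  'debebaccbeabbaedbd'
  #14 SA[14]=9  'eabbaedbd'
  #15 SA[15]=3  'ebaccbeabbaedbd'
  #16 SA[16]=1  'ebebaccbeabbaedbd'
  #17 SA[17]=14  'edbd'

SA = [10, 5, 13, 4, 12, 11, 16, 8, 2, 7, 6, 17, 15, 0, 9, 3, 1, 14]
i: (SA[i-1],SA[i]) lcp shared
  1: (10,5) 1 'a'
  2: (5,13) 1 'a'
  3: (13,4) 0 ''
  4: (4,12) 2 'ba'
  5: (12,11) 1 'b'
  6: (11,16) 1 'b'
  7: (16,8) 1 'b'
  8: (8,2) 2 'be'
  9: (2,7) 0 ''
  10: (7,6) 1 'c'
  11: (6,17) 0 ''
  12: (17,15) 1 'd'
  13: (15,0) 1 'd'
  14: (0,9) 0 ''
  15: (9,3) 1 'e'
  16: (3,1) 2 'eb'
  17: (1,14) 1 'e'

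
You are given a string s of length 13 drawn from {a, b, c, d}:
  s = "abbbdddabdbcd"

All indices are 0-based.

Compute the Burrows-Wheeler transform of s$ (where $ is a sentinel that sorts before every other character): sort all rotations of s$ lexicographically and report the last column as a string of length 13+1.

rank  rotation        last
    0  $abbbdddabdbcd  d
    1  abbbdddabdbcd$  $
    2  abdbcd$abbbddd  d
    3  bbbdddabdbcd$a  a
    4  bbdddabdbcd$ab  b
    5  bcd$abbbdddabd  d
    6  bdbcd$abbbddda  a
    7  bdddabdbcd$abb  b
    8  cd$abbbdddabdb  b
    9  d$abbbdddabdbc  c
   10  dabdbcd$abbbdd  d
   11  dbcd$abbbdddab  b
   12  ddabdbcd$abbbd  d
   13  dddabdbcd$abbb  b

d$dabdabbcdbdb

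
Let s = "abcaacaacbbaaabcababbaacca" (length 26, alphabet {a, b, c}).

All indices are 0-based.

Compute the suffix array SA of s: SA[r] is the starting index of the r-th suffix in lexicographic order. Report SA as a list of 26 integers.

rank | idx | suffix
   0 |  25 | a
   1 |  11 | aaabcababbaacca
   2 |  12 | aabcababbaacca
   3 |   3 | aacaacbbaaabcababbaacca
   4 |   6 | aacbbaaabcababbaacca
   5 |  21 | aacca
   6 |  16 | ababbaacca
   7 |  18 | abbaacca
   8 |   0 | abcaacaacbbaaabcababbaacca
   9 |  13 | abcababbaacca
  10 |   4 | acaacbbaaabcababbaacca
  11 |   7 | acbbaaabcababbaacca
  12 |  22 | acca
  13 |  10 | baaabcababbaacca
  14 |  20 | baacca
  15 |  17 | babbaacca
  16 |   9 | bbaaabcababbaacca
  17 |  19 | bbaacca
  18 |   1 | bcaacaacbbaaabcababbaacca
  19 |  14 | bcababbaacca
  20 |  24 | ca
  21 |   2 | caacaacbbaaabcababbaacca
  22 |   5 | caacbbaaabcababbaacca
  23 |  15 | cababbaacca
  24 |   8 | cbbaaabcababbaacca
  25 |  23 | cca

[25, 11, 12, 3, 6, 21, 16, 18, 0, 13, 4, 7, 22, 10, 20, 17, 9, 19, 1, 14, 24, 2, 5, 15, 8, 23]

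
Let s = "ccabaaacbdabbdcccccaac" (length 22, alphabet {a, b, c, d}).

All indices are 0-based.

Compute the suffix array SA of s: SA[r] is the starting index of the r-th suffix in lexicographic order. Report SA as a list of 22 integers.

rank | idx | suffix
   0 |   4 | aaacbdabbdcccccaac
   1 |  19 | aac
   2 |   5 | aacbdabbdcccccaac
   3 |   2 | abaaacbdabbdcccccaac
   4 |  10 | abbdcccccaac
   5 |  20 | ac
   6 |   6 | acbdabbdcccccaac
   7 |   3 | baaacbdabbdcccccaac
   8 |  11 | bbdcccccaac
   9 |   8 | bdabbdcccccaac
  10 |  12 | bdcccccaac
  11 |  21 | c
  12 |  18 | caac
  13 |   1 | cabaaacbdabbdcccccaac
  14 |   7 | cbdabbdcccccaac
  15 |  17 | ccaac
  16 |   0 | ccabaaacbdabbdcccccaac
  17 |  16 | cccaac
  18 |  15 | ccccaac
  19 |  14 | cccccaac
  20 |   9 | dabbdcccccaac
  21 |  13 | dcccccaac

[4, 19, 5, 2, 10, 20, 6, 3, 11, 8, 12, 21, 18, 1, 7, 17, 0, 16, 15, 14, 9, 13]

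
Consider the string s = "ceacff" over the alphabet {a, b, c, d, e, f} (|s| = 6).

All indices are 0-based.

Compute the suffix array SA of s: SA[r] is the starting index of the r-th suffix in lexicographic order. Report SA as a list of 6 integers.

sorted suffixes:
  #0 SA[0]=2  'acff'
  #1 SA[1]=0  'ceacff'
  #2 SA[2]=3  'cff'
  #3 SA[3]=1  'eacff'
  #4 SA[4]=5  'f'
  #5 SA[5]=4  'ff'

[2, 0, 3, 1, 5, 4]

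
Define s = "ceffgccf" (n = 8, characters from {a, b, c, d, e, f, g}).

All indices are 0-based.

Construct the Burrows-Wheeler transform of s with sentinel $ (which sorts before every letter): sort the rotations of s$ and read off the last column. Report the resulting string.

fg$ccceff

rank  rotation   last
    0  $ceffgccf  f
    1  ccf$ceffg  g
    2  ceffgccf$  $
    3  cf$ceffgc  c
    4  effgccf$c  c
    5  f$ceffgcc  c
    6  ffgccf$ce  e
    7  fgccf$cef  f
    8  gccf$ceff  f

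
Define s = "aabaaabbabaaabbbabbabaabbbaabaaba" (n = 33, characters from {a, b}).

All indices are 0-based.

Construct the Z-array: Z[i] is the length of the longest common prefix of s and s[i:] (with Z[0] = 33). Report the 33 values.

Z[0]=33
i=1: i≥r, start 0; Z[1]=1 scan→box=[1,2)
i=2: i≥r, start 0; Z[2]=0
i=3: i≥r, start 0; Z[3]=2 scan→box=[3,5)
i=4: min(r-i=1, Z[1]=1)=1; Z[4]=3 scan→box=[4,7)
i=5: min(r-i=2, Z[1]=1)=1; Z[5]=1
i=6: min(r-i=1, Z[2]=0)=0; Z[6]=0
i=7: i≥r, start 0; Z[7]=0
i=8: i≥r, start 0; Z[8]=1 scan→box=[8,9)
i=9: i≥r, start 0; Z[9]=0
i=10: i≥r, start 0; Z[10]=2 scan→box=[10,12)
i=11: min(r-i=1, Z[1]=1)=1; Z[11]=3 scan→box=[11,14)
i=12: min(r-i=2, Z[1]=1)=1; Z[12]=1
i=13: min(r-i=1, Z[2]=0)=0; Z[13]=0
i=14: i≥r, start 0; Z[14]=0
i=15: i≥r, start 0; Z[15]=0
i=16: i≥r, start 0; Z[16]=1 scan→box=[16,17)
i=17: i≥r, start 0; Z[17]=0
i=18: i≥r, start 0; Z[18]=0
i=19: i≥r, start 0; Z[19]=1 scan→box=[19,20)
i=20: i≥r, start 0; Z[20]=0
i=21: i≥r, start 0; Z[21]=3 scan→box=[21,24)
i=22: min(r-i=2, Z[1]=1)=1; Z[22]=1
i=23: min(r-i=1, Z[2]=0)=0; Z[23]=0
i=24: i≥r, start 0; Z[24]=0
i=25: i≥r, start 0; Z[25]=0
i=26: i≥r, start 0; Z[26]=5 scan→box=[26,31)
i=27: min(r-i=4, Z[1]=1)=1; Z[27]=1
i=28: min(r-i=3, Z[2]=0)=0; Z[28]=0
i=29: min(r-i=2, Z[3]=2)=2; Z[29]=4 scan→box=[29,33)
i=30: min(r-i=3, Z[1]=1)=1; Z[30]=1
i=31: min(r-i=2, Z[2]=0)=0; Z[31]=0
i=32: min(r-i=1, Z[3]=2)=1; Z[32]=1

[33, 1, 0, 2, 3, 1, 0, 0, 1, 0, 2, 3, 1, 0, 0, 0, 1, 0, 0, 1, 0, 3, 1, 0, 0, 0, 5, 1, 0, 4, 1, 0, 1]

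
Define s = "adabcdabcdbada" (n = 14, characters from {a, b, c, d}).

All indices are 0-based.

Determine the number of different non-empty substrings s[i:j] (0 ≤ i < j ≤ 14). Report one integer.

rank | idx | suffix
   0 |  13 | a
   1 |   2 | abcdabcdbada
   2 |   6 | abcdbada
   3 |  11 | ada
   4 |   0 | adabcdabcdbada
   5 |  10 | bada
   6 |   3 | bcdabcdbada
   7 |   7 | bcdbada
   8 |   4 | cdabcdbada
   9 |   8 | cdbada
  10 |  12 | da
  11 |   1 | dabcdabcdbada
  12 |   5 | dabcdbada
  13 |   9 | dbada

SA = [13, 2, 6, 11, 0, 10, 3, 7, 4, 8, 12, 1, 5, 9]
[i] adj suffixes → lcp
  [1] 13/2 → 1 ('a')
  [2] 2/6 → 4 ('abcd')
  [3] 6/11 → 1 ('a')
  [4] 11/0 → 3 ('ada')
  [5] 0/10 → 0 ('')
  [6] 10/3 → 1 ('b')
  [7] 3/7 → 3 ('bcd')
  [8] 7/4 → 0 ('')
  [9] 4/8 → 2 ('cd')
  [10] 8/12 → 0 ('')
  [11] 12/1 → 2 ('da')
  [12] 1/5 → 5 ('dabcd')
  [13] 5/9 → 1 ('d')

n(n+1)/2 = 14·15/2 = 105
Σ LCP = 0 + 1 + 4 + 1 + 3 + 0 + 1 + 3 + 0 + 2 + 0 + 2 + 5 + 1 = 23
distinct = 105 − 23 = 82

82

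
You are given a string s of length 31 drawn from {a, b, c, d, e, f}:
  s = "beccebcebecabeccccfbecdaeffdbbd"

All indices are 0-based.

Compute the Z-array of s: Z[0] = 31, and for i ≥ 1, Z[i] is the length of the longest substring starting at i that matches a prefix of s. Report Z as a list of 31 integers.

Z[0]=31
i=1: outside box; Z[1]=0
i=2: outside box; Z[2]=0
i=3: outside box; Z[3]=0
i=4: outside box; Z[4]=0
i=5: outside box; Z[5]=1 extend→box=[5,6)
i=6: outside box; Z[6]=0
i=7: outside box; Z[7]=0
i=8: outside box; Z[8]=3 extend→box=[8,11)
i=9: min(r-i=2, Z[1]=0)=0; Z[9]=0
i=10: min(r-i=1, Z[2]=0)=0; Z[10]=0
i=11: outside box; Z[11]=0
i=12: outside box; Z[12]=4 extend→box=[12,16)
i=13: min(r-i=3, Z[1]=0)=0; Z[13]=0
i=14: min(r-i=2, Z[2]=0)=0; Z[14]=0
i=15: min(r-i=1, Z[3]=0)=0; Z[15]=0
i=16: outside box; Z[16]=0
i=17: outside box; Z[17]=0
i=18: outside box; Z[18]=0
i=19: outside box; Z[19]=3 extend→box=[19,22)
i=20: min(r-i=2, Z[1]=0)=0; Z[20]=0
i=21: min(r-i=1, Z[2]=0)=0; Z[21]=0
i=22: outside box; Z[22]=0
i=23: outside box; Z[23]=0
i=24: outside box; Z[24]=0
i=25: outside box; Z[25]=0
i=26: outside box; Z[26]=0
i=27: outside box; Z[27]=0
i=28: outside box; Z[28]=1 extend→box=[28,29)
i=29: outside box; Z[29]=1 extend→box=[29,30)
i=30: outside box; Z[30]=0

[31, 0, 0, 0, 0, 1, 0, 0, 3, 0, 0, 0, 4, 0, 0, 0, 0, 0, 0, 3, 0, 0, 0, 0, 0, 0, 0, 0, 1, 1, 0]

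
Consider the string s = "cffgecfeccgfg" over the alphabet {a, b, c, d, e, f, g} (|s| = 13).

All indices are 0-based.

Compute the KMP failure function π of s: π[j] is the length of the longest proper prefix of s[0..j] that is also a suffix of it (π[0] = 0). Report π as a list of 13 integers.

π[0] = 0
j=1 s[j]='f': π[1]=0 (border '')
j=2 s[j]='f': π[2]=0 (border '')
j=3 s[j]='g': π[3]=0 (border '')
j=4 s[j]='e': π[4]=0 (border '')
j=5 s[j]='c': π[5]=1 (border 'c')
j=6 s[j]='f': π[6]=2 (border 'cf')
j=7 s[j]='e': k: 2→0; π[7]=0 (border '')
j=8 s[j]='c': π[8]=1 (border 'c')
j=9 s[j]='c': k: 1→0; π[9]=1 (border 'c')
j=10 s[j]='g': k: 1→0; π[10]=0 (border '')
j=11 s[j]='f': π[11]=0 (border '')
j=12 s[j]='g': π[12]=0 (border '')

[0, 0, 0, 0, 0, 1, 2, 0, 1, 1, 0, 0, 0]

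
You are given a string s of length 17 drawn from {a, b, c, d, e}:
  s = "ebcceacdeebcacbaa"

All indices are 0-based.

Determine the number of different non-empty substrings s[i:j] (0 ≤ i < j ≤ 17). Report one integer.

137

rank | idx | suffix
   0 |  16 | a
   1 |  15 | aa
   2 |  12 | acbaa
   3 |   5 | acdeebcacbaa
   4 |  14 | baa
   5 |  10 | bcacbaa
   6 |   1 | bcceacdeebcacbaa
   7 |  11 | cacbaa
   8 |  13 | cbaa
   9 |   2 | cceacdeebcacbaa
  10 |   6 | cdeebcacbaa
  11 |   3 | ceacdeebcacbaa
  12 |   7 | deebcacbaa
  13 |   4 | eacdeebcacbaa
  14 |   9 | ebcacbaa
  15 |   0 | ebcceacdeebcacbaa
  16 |   8 | eebcacbaa

SA = [16, 15, 12, 5, 14, 10, 1, 11, 13, 2, 6, 3, 7, 4, 9, 0, 8]
[i] adj suffixes → lcp
  [1] 16/15 → 1 ('a')
  [2] 15/12 → 1 ('a')
  [3] 12/5 → 2 ('ac')
  [4] 5/14 → 0 ('')
  [5] 14/10 → 1 ('b')
  [6] 10/1 → 2 ('bc')
  [7] 1/11 → 0 ('')
  [8] 11/13 → 1 ('c')
  [9] 13/2 → 1 ('c')
  [10] 2/6 → 1 ('c')
  [11] 6/3 → 1 ('c')
  [12] 3/7 → 0 ('')
  [13] 7/4 → 0 ('')
  [14] 4/9 → 1 ('e')
  [15] 9/0 → 3 ('ebc')
  [16] 0/8 → 1 ('e')

n(n+1)/2 = 17·18/2 = 153
Σ LCP = 0 + 1 + 1 + 2 + 0 + 1 + 2 + 0 + 1 + 1 + 1 + 1 + 0 + 0 + 1 + 3 + 1 = 16
distinct = 153 − 16 = 137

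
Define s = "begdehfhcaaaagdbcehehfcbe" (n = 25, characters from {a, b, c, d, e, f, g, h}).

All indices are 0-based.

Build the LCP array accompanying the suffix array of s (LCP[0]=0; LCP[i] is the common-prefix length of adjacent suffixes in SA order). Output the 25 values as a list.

sorted suffixes:
  #0 SA[0]=9  'aaaagdbcehehfcbe'
  #1 SA[1]=10  'aaagdbcehehfcbe'
  #2 SA[2]=11  'aagdbcehehfcbe'
  #3 SA[3]=12  'agdbcehehfcbe'
  #4 SA[4]=15  'bcehehfcbe'
  #5 SA[5]=23  'be'
  #6 SA[6]=0  'begdehfhcaaaagdbcehehfcbe'
  #7 SA[7]=8  'caaaagdbcehehfcbe'
  #8 SA[8]=22  'cbe'
  #9 SA[9]=16  'cehehfcbe'
  #10 SA[10]=14  'dbcehehfcbe'
  #11 SA[11]=3  'dehfhcaaaagdbcehehfcbe'
  #12 SA[12]=24  'e'
  #13 SA[13]=1  'egdehfhcaaaagdbcehehfcbe'
  #14 SA[14]=17  'ehehfcbe'
  #15 SA[15]=19  'ehfcbe'
  #16 SA[16]=4  'ehfhcaaaagdbcehehfcbe'
  #17 SA[17]=21  'fcbe'
  #18 SA[18]=6  'fhcaaaagdbcehehfcbe'
  #19 SA[19]=13  'gdbcehehfcbe'
  #20 SA[20]=2  'gdehfhcaaaagdbcehehfcbe'
  #21 SA[21]=7  'hcaaaagdbcehehfcbe'
  #22 SA[22]=18  'hehfcbe'
  #23 SA[23]=20  'hfcbe'
  #24 SA[24]=5  'hfhcaaaagdbcehehfcbe'

SA = [9, 10, 11, 12, 15, 23, 0, 8, 22, 16, 14, 3, 24, 1, 17, 19, 4, 21, 6, 13, 2, 7, 18, 20, 5]
[i] adj suffixes → lcp
  [1] 9/10 → 3 ('aaa')
  [2] 10/11 → 2 ('aa')
  [3] 11/12 → 1 ('a')
  [4] 12/15 → 0 ('')
  [5] 15/23 → 1 ('b')
  [6] 23/0 → 2 ('be')
  [7] 0/8 → 0 ('')
  [8] 8/22 → 1 ('c')
  [9] 22/16 → 1 ('c')
  [10] 16/14 → 0 ('')
  [11] 14/3 → 1 ('d')
  [12] 3/24 → 0 ('')
  [13] 24/1 → 1 ('e')
  [14] 1/17 → 1 ('e')
  [15] 17/19 → 2 ('eh')
  [16] 19/4 → 3 ('ehf')
  [17] 4/21 → 0 ('')
  [18] 21/6 → 1 ('f')
  [19] 6/13 → 0 ('')
  [20] 13/2 → 2 ('gd')
  [21] 2/7 → 0 ('')
  [22] 7/18 → 1 ('h')
  [23] 18/20 → 1 ('h')
  [24] 20/5 → 2 ('hf')

[0, 3, 2, 1, 0, 1, 2, 0, 1, 1, 0, 1, 0, 1, 1, 2, 3, 0, 1, 0, 2, 0, 1, 1, 2]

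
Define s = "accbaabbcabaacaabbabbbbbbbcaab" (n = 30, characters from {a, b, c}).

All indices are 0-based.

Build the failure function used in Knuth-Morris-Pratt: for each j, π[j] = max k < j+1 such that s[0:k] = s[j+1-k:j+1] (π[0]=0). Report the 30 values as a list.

[0, 0, 0, 0, 1, 1, 0, 0, 0, 1, 0, 1, 1, 2, 1, 1, 0, 0, 1, 0, 0, 0, 0, 0, 0, 0, 0, 1, 1, 0]

π[0] = 0
j=1 s[j]='c': π[1]=0 (border '')
j=2 s[j]='c': π[2]=0 (border '')
j=3 s[j]='b': π[3]=0 (border '')
j=4 s[j]='a': π[4]=1 (border 'a')
j=5 s[j]='a': k: 1→0; π[5]=1 (border 'a')
j=6 s[j]='b': k: 1→0; π[6]=0 (border '')
j=7 s[j]='b': π[7]=0 (border '')
j=8 s[j]='c': π[8]=0 (border '')
j=9 s[j]='a': π[9]=1 (border 'a')
j=10 s[j]='b': k: 1→0; π[10]=0 (border '')
j=11 s[j]='a': π[11]=1 (border 'a')
j=12 s[j]='a': k: 1→0; π[12]=1 (border 'a')
j=13 s[j]='c': π[13]=2 (border 'ac')
j=14 s[j]='a': k: 2→0; π[14]=1 (border 'a')
j=15 s[j]='a': k: 1→0; π[15]=1 (border 'a')
j=16 s[j]='b': k: 1→0; π[16]=0 (border '')
j=17 s[j]='b': π[17]=0 (border '')
j=18 s[j]='a': π[18]=1 (border 'a')
j=19 s[j]='b': k: 1→0; π[19]=0 (border '')
j=20 s[j]='b': π[20]=0 (border '')
j=21 s[j]='b': π[21]=0 (border '')
j=22 s[j]='b': π[22]=0 (border '')
j=23 s[j]='b': π[23]=0 (border '')
j=24 s[j]='b': π[24]=0 (border '')
j=25 s[j]='b': π[25]=0 (border '')
j=26 s[j]='c': π[26]=0 (border '')
j=27 s[j]='a': π[27]=1 (border 'a')
j=28 s[j]='a': k: 1→0; π[28]=1 (border 'a')
j=29 s[j]='b': k: 1→0; π[29]=0 (border '')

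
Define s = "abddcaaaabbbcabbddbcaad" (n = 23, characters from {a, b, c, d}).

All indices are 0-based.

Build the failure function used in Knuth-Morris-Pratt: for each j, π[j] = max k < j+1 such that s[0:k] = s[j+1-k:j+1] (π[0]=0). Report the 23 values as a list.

[0, 0, 0, 0, 0, 1, 1, 1, 1, 2, 0, 0, 0, 1, 2, 0, 0, 0, 0, 0, 1, 1, 0]

π[0] = 0
j=1 s[j]='b': π[1]=0 (border '')
j=2 s[j]='d': π[2]=0 (border '')
j=3 s[j]='d': π[3]=0 (border '')
j=4 s[j]='c': π[4]=0 (border '')
j=5 s[j]='a': π[5]=1 (border 'a')
j=6 s[j]='a': k: 1→0; π[6]=1 (border 'a')
j=7 s[j]='a': k: 1→0; π[7]=1 (border 'a')
j=8 s[j]='a': k: 1→0; π[8]=1 (border 'a')
j=9 s[j]='b': π[9]=2 (border 'ab')
j=10 s[j]='b': k: 2→0; π[10]=0 (border '')
j=11 s[j]='b': π[11]=0 (border '')
j=12 s[j]='c': π[12]=0 (border '')
j=13 s[j]='a': π[13]=1 (border 'a')
j=14 s[j]='b': π[14]=2 (border 'ab')
j=15 s[j]='b': k: 2→0; π[15]=0 (border '')
j=16 s[j]='d': π[16]=0 (border '')
j=17 s[j]='d': π[17]=0 (border '')
j=18 s[j]='b': π[18]=0 (border '')
j=19 s[j]='c': π[19]=0 (border '')
j=20 s[j]='a': π[20]=1 (border 'a')
j=21 s[j]='a': k: 1→0; π[21]=1 (border 'a')
j=22 s[j]='d': k: 1→0; π[22]=0 (border '')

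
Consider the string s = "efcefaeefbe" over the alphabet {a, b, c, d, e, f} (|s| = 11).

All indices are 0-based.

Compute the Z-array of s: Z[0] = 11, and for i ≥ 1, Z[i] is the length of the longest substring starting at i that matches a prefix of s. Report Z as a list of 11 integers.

Z[0]=11
i=1: i≥r, start 0; Z[1]=0
i=2: i≥r, start 0; Z[2]=0
i=3: i≥r, start 0; Z[3]=2 scan→box=[3,5)
i=4: min(r-i=1, Z[1]=0)=0; Z[4]=0
i=5: i≥r, start 0; Z[5]=0
i=6: i≥r, start 0; Z[6]=1 scan→box=[6,7)
i=7: i≥r, start 0; Z[7]=2 scan→box=[7,9)
i=8: min(r-i=1, Z[1]=0)=0; Z[8]=0
i=9: i≥r, start 0; Z[9]=0
i=10: i≥r, start 0; Z[10]=1 scan→box=[10,11)

[11, 0, 0, 2, 0, 0, 1, 2, 0, 0, 1]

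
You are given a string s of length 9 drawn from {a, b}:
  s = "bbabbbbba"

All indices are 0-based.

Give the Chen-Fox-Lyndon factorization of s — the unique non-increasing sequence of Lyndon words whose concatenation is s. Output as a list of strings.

emit factor 1: 'b' (i=0, period=1)
emit factor 2: 'b' (i=1, period=1)
emit factor 3: 'abbbbb' (i=2, period=6)
emit factor 4: 'a' (i=8, period=1)

["b", "b", "abbbbb", "a"]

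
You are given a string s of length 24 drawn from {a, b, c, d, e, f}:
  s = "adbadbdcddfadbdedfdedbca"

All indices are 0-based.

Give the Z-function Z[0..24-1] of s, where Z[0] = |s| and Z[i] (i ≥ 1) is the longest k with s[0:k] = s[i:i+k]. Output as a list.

Z[0]=24
i=1: fresh scan; Z[1]=0
i=2: fresh scan; Z[2]=0
i=3: fresh scan; Z[3]=3 scan→box=[3,6)
i=4: min(r-i=2, Z[1]=0)=0; Z[4]=0
i=5: min(r-i=1, Z[2]=0)=0; Z[5]=0
i=6: fresh scan; Z[6]=0
i=7: fresh scan; Z[7]=0
i=8: fresh scan; Z[8]=0
i=9: fresh scan; Z[9]=0
i=10: fresh scan; Z[10]=0
i=11: fresh scan; Z[11]=3 scan→box=[11,14)
i=12: min(r-i=2, Z[1]=0)=0; Z[12]=0
i=13: min(r-i=1, Z[2]=0)=0; Z[13]=0
i=14: fresh scan; Z[14]=0
i=15: fresh scan; Z[15]=0
i=16: fresh scan; Z[16]=0
i=17: fresh scan; Z[17]=0
i=18: fresh scan; Z[18]=0
i=19: fresh scan; Z[19]=0
i=20: fresh scan; Z[20]=0
i=21: fresh scan; Z[21]=0
i=22: fresh scan; Z[22]=0
i=23: fresh scan; Z[23]=1 scan→box=[23,24)

[24, 0, 0, 3, 0, 0, 0, 0, 0, 0, 0, 3, 0, 0, 0, 0, 0, 0, 0, 0, 0, 0, 0, 1]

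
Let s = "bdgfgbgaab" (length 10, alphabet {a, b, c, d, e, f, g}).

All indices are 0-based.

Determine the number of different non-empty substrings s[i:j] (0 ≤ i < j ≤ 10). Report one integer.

50

rank→(start, suffix):
  0 → (7, 'aab')
  1 → (8, 'ab')
  2 → (9, 'b')
  3 → (0, 'bdgfgbgaab')
  4 → (5, 'bgaab')
  5 → (1, 'dgfgbgaab')
  6 → (3, 'fgbgaab')
  7 → (6, 'gaab')
  8 → (4, 'gbgaab')
  9 → (2, 'gfgbgaab')

SA = [7, 8, 9, 0, 5, 1, 3, 6, 4, 2]
i: (SA[i-1],SA[i]) lcp shared
  1: (7,8) 1 'a'
  2: (8,9) 0 ''
  3: (9,0) 1 'b'
  4: (0,5) 1 'b'
  5: (5,1) 0 ''
  6: (1,3) 0 ''
  7: (3,6) 0 ''
  8: (6,4) 1 'g'
  9: (4,2) 1 'g'

n(n+1)/2 = 10·11/2 = 55
Σ LCP = 0 + 1 + 0 + 1 + 1 + 0 + 0 + 0 + 1 + 1 = 5
distinct = 55 − 5 = 50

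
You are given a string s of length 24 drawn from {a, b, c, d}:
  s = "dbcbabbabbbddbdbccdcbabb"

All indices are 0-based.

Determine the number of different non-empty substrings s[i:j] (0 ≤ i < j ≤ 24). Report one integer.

258

rank | idx | suffix
   0 |  21 | abb
   1 |   4 | abbabbbddbdbccdcbabb
   2 |   7 | abbbddbdbccdcbabb
   3 |  23 | b
   4 |  20 | babb
   5 |   3 | babbabbbddbdbccdcbabb
   6 |   6 | babbbddbdbccdcbabb
   7 |  22 | bb
   8 |   5 | bbabbbddbdbccdcbabb
   9 |   8 | bbbddbdbccdcbabb
  10 |   9 | bbddbdbccdcbabb
  11 |   1 | bcbabbabbbddbdbccdcbabb
  12 |  15 | bccdcbabb
  13 |  13 | bdbccdcbabb
  14 |  10 | bddbdbccdcbabb
  15 |  19 | cbabb
  16 |   2 | cbabbabbbddbdbccdcbabb
  17 |  16 | ccdcbabb
  18 |  17 | cdcbabb
  19 |   0 | dbcbabbabbbddbdbccdcbabb
  20 |  14 | dbccdcbabb
  21 |  12 | dbdbccdcbabb
  22 |  18 | dcbabb
  23 |  11 | ddbdbccdcbabb

SA = [21, 4, 7, 23, 20, 3, 6, 22, 5, 8, 9, 1, 15, 13, 10, 19, 2, 16, 17, 0, 14, 12, 18, 11]
rank  pair      lcp
   1  s[21:],s[4:]  3  'abb'
   2  s[4:],s[7:]  3  'abb'
   3  s[7:],s[23:]  0  ''
   4  s[23:],s[20:]  1  'b'
   5  s[20:],s[3:]  4  'babb'
   6  s[3:],s[6:]  4  'babb'
   7  s[6:],s[22:]  1  'b'
   8  s[22:],s[5:]  2  'bb'
   9  s[5:],s[8:]  2  'bb'
  10  s[8:],s[9:]  2  'bb'
  11  s[9:],s[1:]  1  'b'
  12  s[1:],s[15:]  2  'bc'
  13  s[15:],s[13:]  1  'b'
  14  s[13:],s[10:]  2  'bd'
  15  s[10:],s[19:]  0  ''
  16  s[19:],s[2:]  5  'cbabb'
  17  s[2:],s[16:]  1  'c'
  18  s[16:],s[17:]  1  'c'
  19  s[17:],s[0:]  0  ''
  20  s[0:],s[14:]  3  'dbc'
  21  s[14:],s[12:]  2  'db'
  22  s[12:],s[18:]  1  'd'
  23  s[18:],s[11:]  1  'd'

n(n+1)/2 = 24·25/2 = 300
Σ LCP = 0 + 3 + 3 + 0 + 1 + 4 + 4 + 1 + 2 + 2 + 2 + 1 + 2 + 1 + 2 + 0 + 5 + 1 + 1 + 0 + 3 + 2 + 1 + 1 = 42
distinct = 300 − 42 = 258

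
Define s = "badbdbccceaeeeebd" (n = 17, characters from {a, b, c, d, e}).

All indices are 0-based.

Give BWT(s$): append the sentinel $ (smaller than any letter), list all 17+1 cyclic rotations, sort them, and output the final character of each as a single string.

dbe$dedbccbbaceeea

rank  rotation            last
    0  $badbdbccceaeeeebd  d
    1  adbdbccceaeeeebd$b  b
    2  aeeeebd$badbdbccce  e
    3  badbdbccceaeeeebd$  $
    4  bccceaeeeebd$badbd  d
    5  bd$badbdbccceaeeee  e
    6  bdbccceaeeeebd$bad  d
    7  ccceaeeeebd$badbdb  b
    8  cceaeeeebd$badbdbc  c
    9  ceaeeeebd$badbdbcc  c
   10  d$badbdbccceaeeeeb  b
   11  dbccceaeeeebd$badb  b
   12  dbdbccceaeeeebd$ba  a
   13  eaeeeebd$badbdbccc  c
   14  ebd$badbdbccceaeee  e
   15  eebd$badbdbccceaee  e
   16  eeebd$badbdbccceae  e
   17  eeeebd$badbdbcccea  a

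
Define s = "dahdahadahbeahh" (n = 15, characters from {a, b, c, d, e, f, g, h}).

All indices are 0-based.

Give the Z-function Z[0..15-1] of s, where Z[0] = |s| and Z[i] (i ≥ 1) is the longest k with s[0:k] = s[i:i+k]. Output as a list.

Z[0]=15
i=1: i≥r, start 0; Z[1]=0
i=2: i≥r, start 0; Z[2]=0
i=3: i≥r, start 0; Z[3]=3 scan→box=[3,6)
i=4: min(r-i=2, Z[1]=0)=0; Z[4]=0
i=5: min(r-i=1, Z[2]=0)=0; Z[5]=0
i=6: i≥r, start 0; Z[6]=0
i=7: i≥r, start 0; Z[7]=3 scan→box=[7,10)
i=8: min(r-i=2, Z[1]=0)=0; Z[8]=0
i=9: min(r-i=1, Z[2]=0)=0; Z[9]=0
i=10: i≥r, start 0; Z[10]=0
i=11: i≥r, start 0; Z[11]=0
i=12: i≥r, start 0; Z[12]=0
i=13: i≥r, start 0; Z[13]=0
i=14: i≥r, start 0; Z[14]=0

[15, 0, 0, 3, 0, 0, 0, 3, 0, 0, 0, 0, 0, 0, 0]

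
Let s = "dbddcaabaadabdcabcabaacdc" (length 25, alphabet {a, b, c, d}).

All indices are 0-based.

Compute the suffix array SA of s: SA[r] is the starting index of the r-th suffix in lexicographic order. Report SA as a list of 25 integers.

rank→(start, suffix):
  0 → (5, 'aabaadabdcabcabaacdc')
  1 → (20, 'aacdc')
  2 → (8, 'aadabdcabcabaacdc')
  3 → (18, 'abaacdc')
  4 → (6, 'abaadabdcabcabaacdc')
  5 → (15, 'abcabaacdc')
  6 → (11, 'abdcabcabaacdc')
  7 → (21, 'acdc')
  8 → (9, 'adabdcabcabaacdc')
  9 → (19, 'baacdc')
  10 → (7, 'baadabdcabcabaacdc')
  11 → (16, 'bcabaacdc')
  12 → (12, 'bdcabcabaacdc')
  13 → (1, 'bddcaabaadabdcabcabaacdc')
  14 → (24, 'c')
  15 → (4, 'caabaadabdcabcabaacdc')
  16 → (17, 'cabaacdc')
  17 → (14, 'cabcabaacdc')
  18 → (22, 'cdc')
  19 → (10, 'dabdcabcabaacdc')
  20 → (0, 'dbddcaabaadabdcabcabaacdc')
  21 → (23, 'dc')
  22 → (3, 'dcaabaadabdcabcabaacdc')
  23 → (13, 'dcabcabaacdc')
  24 → (2, 'ddcaabaadabdcabcabaacdc')

[5, 20, 8, 18, 6, 15, 11, 21, 9, 19, 7, 16, 12, 1, 24, 4, 17, 14, 22, 10, 0, 23, 3, 13, 2]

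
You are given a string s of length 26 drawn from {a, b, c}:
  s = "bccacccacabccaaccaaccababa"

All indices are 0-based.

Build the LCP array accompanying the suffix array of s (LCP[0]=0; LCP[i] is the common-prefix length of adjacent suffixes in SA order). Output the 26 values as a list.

[0, 1, 5, 1, 3, 2, 1, 2, 4, 3, 0, 2, 1, 4, 0, 6, 2, 3, 2, 3, 1, 7, 3, 3, 4, 2]

sorted suffixes:
  #0 SA[0]=25  'a'
  #1 SA[1]=13  'aaccaaccababa'
  #2 SA[2]=17  'aaccababa'
  #3 SA[3]=23  'aba'
  #4 SA[4]=21  'ababa'
  #5 SA[5]=9  'abccaaccaaccababa'
  #6 SA[6]=7  'acabccaaccaaccababa'
  #7 SA[7]=14  'accaaccababa'
  #8 SA[8]=18  'accababa'
  #9 SA[9]=3  'acccacabccaaccaaccababa'
  #10 SA[10]=24  'ba'
  #11 SA[11]=22  'baba'
  #12 SA[12]=10  'bccaaccaaccababa'
  #13 SA[13]=0  'bccacccacabccaaccaaccababa'
  #14 SA[14]=12  'caaccaaccababa'
  #15 SA[15]=16  'caaccababa'
  #16 SA[16]=20  'cababa'
  #17 SA[17]=8  'cabccaaccaaccababa'
  #18 SA[18]=6  'cacabccaaccaaccababa'
  #19 SA[19]=2  'cacccacabccaaccaaccababa'
  #20 SA[20]=11  'ccaaccaaccababa'
  #21 SA[21]=15  'ccaaccababa'
  #22 SA[22]=19  'ccababa'
  #23 SA[23]=5  'ccacabccaaccaaccababa'
  #24 SA[24]=1  'ccacccacabccaaccaaccababa'
  #25 SA[25]=4  'cccacabccaaccaaccababa'

SA = [25, 13, 17, 23, 21, 9, 7, 14, 18, 3, 24, 22, 10, 0, 12, 16, 20, 8, 6, 2, 11, 15, 19, 5, 1, 4]
i: (SA[i-1],SA[i]) lcp shared
  1: (25,13) 1 'a'
  2: (13,17) 5 'aacca'
  3: (17,23) 1 'a'
  4: (23,21) 3 'aba'
  5: (21,9) 2 'ab'
  6: (9,7) 1 'a'
  7: (7,14) 2 'ac'
  8: (14,18) 4 'acca'
  9: (18,3) 3 'acc'
  10: (3,24) 0 ''
  11: (24,22) 2 'ba'
  12: (22,10) 1 'b'
  13: (10,0) 4 'bcca'
  14: (0,12) 0 ''
  15: (12,16) 6 'caacca'
  16: (16,20) 2 'ca'
  17: (20,8) 3 'cab'
  18: (8,6) 2 'ca'
  19: (6,2) 3 'cac'
  20: (2,11) 1 'c'
  21: (11,15) 7 'ccaacca'
  22: (15,19) 3 'cca'
  23: (19,5) 3 'cca'
  24: (5,1) 4 'ccac'
  25: (1,4) 2 'cc'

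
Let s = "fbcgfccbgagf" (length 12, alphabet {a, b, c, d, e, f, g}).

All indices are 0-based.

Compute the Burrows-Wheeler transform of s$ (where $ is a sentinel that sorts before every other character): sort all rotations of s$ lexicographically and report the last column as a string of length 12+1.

rank  rotation       last
    0  $fbcgfccbgagf  f
    1  agf$fbcgfccbg  g
    2  bcgfccbgagf$f  f
    3  bgagf$fbcgfcc  c
    4  cbgagf$fbcgfc  c
    5  ccbgagf$fbcgf  f
    6  cgfccbgagf$fb  b
    7  f$fbcgfccbgag  g
    8  fbcgfccbgagf$  $
    9  fccbgagf$fbcg  g
   10  gagf$fbcgfccb  b
   11  gf$fbcgfccbga  a
   12  gfccbgagf$fbc  c

fgfccfbg$gbac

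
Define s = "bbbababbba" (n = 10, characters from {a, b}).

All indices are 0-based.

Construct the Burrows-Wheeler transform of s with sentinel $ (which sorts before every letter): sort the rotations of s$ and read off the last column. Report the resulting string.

rank  rotation     last
    0  $bbbababbba  a
    1  a$bbbababbb  b
    2  ababbba$bbb  b
    3  abbba$bbbab  b
    4  ba$bbbababb  b
    5  bababbba$bb  b
    6  babbba$bbba  a
    7  bba$bbbabab  b
    8  bbababbba$b  b
    9  bbba$bbbaba  a
   10  bbbababbba$  $

abbbbbabba$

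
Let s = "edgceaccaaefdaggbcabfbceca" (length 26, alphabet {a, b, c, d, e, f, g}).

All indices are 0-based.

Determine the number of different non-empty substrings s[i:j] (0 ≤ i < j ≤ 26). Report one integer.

328

sorted suffixes:
  #0 SA[0]=25  'a'
  #1 SA[1]=8  'aaefdaggbcabfbceca'
  #2 SA[2]=18  'abfbceca'
  #3 SA[3]=5  'accaaefdaggbcabfbceca'
  #4 SA[4]=9  'aefdaggbcabfbceca'
  #5 SA[5]=13  'aggbcabfbceca'
  #6 SA[6]=16  'bcabfbceca'
  #7 SA[7]=21  'bceca'
  #8 SA[8]=19  'bfbceca'
  #9 SA[9]=24  'ca'
  #10 SA[10]=7  'caaefdaggbcabfbceca'
  #11 SA[11]=17  'cabfbceca'
  #12 SA[12]=6  'ccaaefdaggbcabfbceca'
  #13 SA[13]=3  'ceaccaaefdaggbcabfbceca'
  #14 SA[14]=22  'ceca'
  #15 SA[15]=12  'daggbcabfbceca'
  #16 SA[16]=1  'dgceaccaaefdaggbcabfbceca'
  #17 SA[17]=4  'eaccaaefdaggbcabfbceca'
  #18 SA[18]=23  'eca'
  #19 SA[19]=0  'edgceaccaaefdaggbcabfbceca'
  #20 SA[20]=10  'efdaggbcabfbceca'
  #21 SA[21]=20  'fbceca'
  #22 SA[22]=11  'fdaggbcabfbceca'
  #23 SA[23]=15  'gbcabfbceca'
  #24 SA[24]=2  'gceaccaaefdaggbcabfbceca'
  #25 SA[25]=14  'ggbcabfbceca'

SA = [25, 8, 18, 5, 9, 13, 16, 21, 19, 24, 7, 17, 6, 3, 22, 12, 1, 4, 23, 0, 10, 20, 11, 15, 2, 14]
rank  pair      lcp
   1  s[25:],s[8:]  1  'a'
   2  s[8:],s[18:]  1  'a'
   3  s[18:],s[5:]  1  'a'
   4  s[5:],s[9:]  1  'a'
   5  s[9:],s[13:]  1  'a'
   6  s[13:],s[16:]  0  ''
   7  s[16:],s[21:]  2  'bc'
   8  s[21:],s[19:]  1  'b'
   9  s[19:],s[24:]  0  ''
  10  s[24:],s[7:]  2  'ca'
  11  s[7:],s[17:]  2  'ca'
  12  s[17:],s[6:]  1  'c'
  13  s[6:],s[3:]  1  'c'
  14  s[3:],s[22:]  2  'ce'
  15  s[22:],s[12:]  0  ''
  16  s[12:],s[1:]  1  'd'
  17  s[1:],s[4:]  0  ''
  18  s[4:],s[23:]  1  'e'
  19  s[23:],s[0:]  1  'e'
  20  s[0:],s[10:]  1  'e'
  21  s[10:],s[20:]  0  ''
  22  s[20:],s[11:]  1  'f'
  23  s[11:],s[15:]  0  ''
  24  s[15:],s[2:]  1  'g'
  25  s[2:],s[14:]  1  'g'

n(n+1)/2 = 26·27/2 = 351
Σ LCP = 0 + 1 + 1 + 1 + 1 + 1 + 0 + 2 + 1 + 0 + 2 + 2 + 1 + 1 + 2 + 0 + 1 + 0 + 1 + 1 + 1 + 0 + 1 + 0 + 1 + 1 = 23
distinct = 351 − 23 = 328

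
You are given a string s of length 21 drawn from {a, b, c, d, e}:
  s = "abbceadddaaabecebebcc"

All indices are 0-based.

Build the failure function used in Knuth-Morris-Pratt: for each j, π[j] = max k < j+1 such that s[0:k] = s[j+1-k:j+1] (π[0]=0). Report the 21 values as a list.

[0, 0, 0, 0, 0, 1, 0, 0, 0, 1, 1, 1, 2, 0, 0, 0, 0, 0, 0, 0, 0]

π[0] = 0
j=1 s[j]='b': π[1]=0 (border '')
j=2 s[j]='b': π[2]=0 (border '')
j=3 s[j]='c': π[3]=0 (border '')
j=4 s[j]='e': π[4]=0 (border '')
j=5 s[j]='a': π[5]=1 (border 'a')
j=6 s[j]='d': k: 1→0; π[6]=0 (border '')
j=7 s[j]='d': π[7]=0 (border '')
j=8 s[j]='d': π[8]=0 (border '')
j=9 s[j]='a': π[9]=1 (border 'a')
j=10 s[j]='a': k: 1→0; π[10]=1 (border 'a')
j=11 s[j]='a': k: 1→0; π[11]=1 (border 'a')
j=12 s[j]='b': π[12]=2 (border 'ab')
j=13 s[j]='e': k: 2→0; π[13]=0 (border '')
j=14 s[j]='c': π[14]=0 (border '')
j=15 s[j]='e': π[15]=0 (border '')
j=16 s[j]='b': π[16]=0 (border '')
j=17 s[j]='e': π[17]=0 (border '')
j=18 s[j]='b': π[18]=0 (border '')
j=19 s[j]='c': π[19]=0 (border '')
j=20 s[j]='c': π[20]=0 (border '')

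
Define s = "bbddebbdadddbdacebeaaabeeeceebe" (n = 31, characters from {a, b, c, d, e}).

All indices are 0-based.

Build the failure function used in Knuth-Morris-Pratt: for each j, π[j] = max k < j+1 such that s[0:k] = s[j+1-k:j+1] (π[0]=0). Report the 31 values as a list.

[0, 1, 0, 0, 0, 1, 2, 3, 0, 0, 0, 0, 1, 0, 0, 0, 0, 1, 0, 0, 0, 0, 1, 0, 0, 0, 0, 0, 0, 1, 0]

π[0] = 0
j=1 s[j]='b': π[1]=1 (border 'b')
j=2 s[j]='d': k: 1→0; π[2]=0 (border '')
j=3 s[j]='d': π[3]=0 (border '')
j=4 s[j]='e': π[4]=0 (border '')
j=5 s[j]='b': π[5]=1 (border 'b')
j=6 s[j]='b': π[6]=2 (border 'bb')
j=7 s[j]='d': π[7]=3 (border 'bbd')
j=8 s[j]='a': k: 3→0; π[8]=0 (border '')
j=9 s[j]='d': π[9]=0 (border '')
j=10 s[j]='d': π[10]=0 (border '')
j=11 s[j]='d': π[11]=0 (border '')
j=12 s[j]='b': π[12]=1 (border 'b')
j=13 s[j]='d': k: 1→0; π[13]=0 (border '')
j=14 s[j]='a': π[14]=0 (border '')
j=15 s[j]='c': π[15]=0 (border '')
j=16 s[j]='e': π[16]=0 (border '')
j=17 s[j]='b': π[17]=1 (border 'b')
j=18 s[j]='e': k: 1→0; π[18]=0 (border '')
j=19 s[j]='a': π[19]=0 (border '')
j=20 s[j]='a': π[20]=0 (border '')
j=21 s[j]='a': π[21]=0 (border '')
j=22 s[j]='b': π[22]=1 (border 'b')
j=23 s[j]='e': k: 1→0; π[23]=0 (border '')
j=24 s[j]='e': π[24]=0 (border '')
j=25 s[j]='e': π[25]=0 (border '')
j=26 s[j]='c': π[26]=0 (border '')
j=27 s[j]='e': π[27]=0 (border '')
j=28 s[j]='e': π[28]=0 (border '')
j=29 s[j]='b': π[29]=1 (border 'b')
j=30 s[j]='e': k: 1→0; π[30]=0 (border '')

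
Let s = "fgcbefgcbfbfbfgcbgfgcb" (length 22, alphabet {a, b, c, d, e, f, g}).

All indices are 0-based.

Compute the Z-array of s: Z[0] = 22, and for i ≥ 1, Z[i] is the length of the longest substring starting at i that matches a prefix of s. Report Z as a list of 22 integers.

Z[0]=22
i=1: fresh scan; Z[1]=0
i=2: fresh scan; Z[2]=0
i=3: fresh scan; Z[3]=0
i=4: fresh scan; Z[4]=0
i=5: fresh scan; Z[5]=4 scan→box=[5,9)
i=6: min(r-i=3, Z[1]=0)=0; Z[6]=0
i=7: min(r-i=2, Z[2]=0)=0; Z[7]=0
i=8: min(r-i=1, Z[3]=0)=0; Z[8]=0
i=9: fresh scan; Z[9]=1 scan→box=[9,10)
i=10: fresh scan; Z[10]=0
i=11: fresh scan; Z[11]=1 scan→box=[11,12)
i=12: fresh scan; Z[12]=0
i=13: fresh scan; Z[13]=4 scan→box=[13,17)
i=14: min(r-i=3, Z[1]=0)=0; Z[14]=0
i=15: min(r-i=2, Z[2]=0)=0; Z[15]=0
i=16: min(r-i=1, Z[3]=0)=0; Z[16]=0
i=17: fresh scan; Z[17]=0
i=18: fresh scan; Z[18]=4 scan→box=[18,22)
i=19: min(r-i=3, Z[1]=0)=0; Z[19]=0
i=20: min(r-i=2, Z[2]=0)=0; Z[20]=0
i=21: min(r-i=1, Z[3]=0)=0; Z[21]=0

[22, 0, 0, 0, 0, 4, 0, 0, 0, 1, 0, 1, 0, 4, 0, 0, 0, 0, 4, 0, 0, 0]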